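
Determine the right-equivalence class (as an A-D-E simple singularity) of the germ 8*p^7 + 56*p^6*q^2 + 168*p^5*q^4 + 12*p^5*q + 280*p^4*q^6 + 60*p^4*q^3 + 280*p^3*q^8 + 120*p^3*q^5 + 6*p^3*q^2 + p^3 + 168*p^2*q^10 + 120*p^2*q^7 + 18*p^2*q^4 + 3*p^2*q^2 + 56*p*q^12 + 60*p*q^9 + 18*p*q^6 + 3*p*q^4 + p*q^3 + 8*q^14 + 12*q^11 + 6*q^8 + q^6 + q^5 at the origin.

The Hessian of f at 0 is [[0, 0], [0, 0]] with rank 0, so corank 2. A Groebner basis of the Jacobian ideal J(f) in C{p,q} is {-p^2 + q^4 - q^3/3, p^3, p^2*q + p^2/3 + q^3/9, p^2 + p*q^2 + q^3/3}; counting standard monomials gives mu = 7. Corank 2; j^3 = p^3 is a perfect cube, so E-series; the 4-jet and mu = 7 give E_7.

E_7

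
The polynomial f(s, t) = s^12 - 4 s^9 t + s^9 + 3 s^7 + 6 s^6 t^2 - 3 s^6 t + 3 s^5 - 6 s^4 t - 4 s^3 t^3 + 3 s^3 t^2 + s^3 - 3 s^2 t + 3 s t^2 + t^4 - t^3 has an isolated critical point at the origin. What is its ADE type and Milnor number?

Type E6, Milnor number mu = 6.

The Hessian of f at 0 has rank 0. Corank 2; j^3 = (s - t)^3 is a perfect cube, so E-series; the 4-jet and mu = 6 give E_6.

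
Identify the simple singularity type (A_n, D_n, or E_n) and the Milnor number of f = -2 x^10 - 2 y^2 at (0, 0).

Type A_9, Milnor number mu = 9.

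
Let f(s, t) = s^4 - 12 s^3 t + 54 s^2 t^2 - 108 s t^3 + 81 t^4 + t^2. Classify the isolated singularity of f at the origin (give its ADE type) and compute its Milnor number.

Type A_3, Milnor number mu = 3.

The Hessian of f at 0 is [[0, 0], [0, 2]] with rank 1, so corank 1. A Groebner basis of the Jacobian ideal J(f) in C{s,t} is {s^3, t}; counting standard monomials gives mu = 3. Corank 1: A-series; mu = 3 gives A_3.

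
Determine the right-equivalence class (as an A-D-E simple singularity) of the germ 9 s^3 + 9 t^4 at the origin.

E_6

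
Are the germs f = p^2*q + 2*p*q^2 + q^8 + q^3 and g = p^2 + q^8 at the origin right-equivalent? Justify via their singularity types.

No.

The Hessian of f at 0 is [[0, 0], [0, 0]] with rank 0, so corank 2. A Groebner basis of the Jacobian ideal J(f) in C{p,q} is {p^2/8 + q^7 - q^2/8, p^3 + q^3, p*q + q^2}; counting standard monomials gives mu = 9. Corank 2; j^3 = q*(p + q)^2 has shape L^2 M (L != M), so D-series; mu = 9 gives D_9. The Hessian of g at 0 is [[2, 0], [0, 0]] with rank 1, so corank 1. A Groebner basis of the Jacobian ideal J(g) in C{p,q} is {q^7, p}; counting standard monomials gives mu = 7. Corank 1: A-series; mu = 7 gives A_7. f is D_9 but g is A_7, hence not right-equivalent.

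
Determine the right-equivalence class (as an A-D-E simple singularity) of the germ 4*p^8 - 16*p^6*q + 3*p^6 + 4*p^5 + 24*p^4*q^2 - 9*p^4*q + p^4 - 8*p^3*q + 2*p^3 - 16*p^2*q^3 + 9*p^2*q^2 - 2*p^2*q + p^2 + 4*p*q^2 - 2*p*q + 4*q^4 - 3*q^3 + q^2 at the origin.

The Hessian of f at 0 is [[2, -2], [-2, 2]] with rank 1, so corank 1. A Groebner basis of the Jacobian ideal J(f) in C{p,q} is {q^2, p - q}; counting standard monomials gives mu = 2. Corank 1: A-series; mu = 2 gives A_2.

A2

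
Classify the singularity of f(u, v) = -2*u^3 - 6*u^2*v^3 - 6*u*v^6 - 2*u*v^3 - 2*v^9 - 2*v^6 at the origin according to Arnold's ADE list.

The Hessian of f at 0 is [[0, 0], [0, 0]] with rank 0, so corank 2. A Groebner basis of the Jacobian ideal J(f) in C{u,v} is {u^3, u*v^2, 3*u^2 + v^3}; counting standard monomials gives mu = 7. Corank 2; j^3 = -2*u^3 is a perfect cube, so E-series; the 4-jet and mu = 7 give E_7.

E7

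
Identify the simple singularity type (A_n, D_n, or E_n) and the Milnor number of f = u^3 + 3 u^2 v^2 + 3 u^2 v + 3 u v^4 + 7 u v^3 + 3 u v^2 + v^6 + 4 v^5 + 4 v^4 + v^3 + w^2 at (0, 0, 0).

Type E_7, Milnor number mu = 7.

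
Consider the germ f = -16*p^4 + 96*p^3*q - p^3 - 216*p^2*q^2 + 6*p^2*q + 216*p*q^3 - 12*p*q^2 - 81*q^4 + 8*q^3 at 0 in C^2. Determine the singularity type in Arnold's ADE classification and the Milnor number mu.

Type E_6, Milnor number mu = 6.

The Hessian of f at 0 has rank 0. Corank 2; j^3 = -(p - 2*q)^3 is a perfect cube, so E-series; the 4-jet and mu = 6 give E_6.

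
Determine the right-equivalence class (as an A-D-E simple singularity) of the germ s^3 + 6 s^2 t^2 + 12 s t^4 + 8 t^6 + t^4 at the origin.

E_{6}

The Hessian of f at 0 is [[0, 0], [0, 0]] with rank 0, so corank 2. A Groebner basis of the Jacobian ideal J(f) in C{s,t} is {s^3, s^2*t, s^2/4 + s*t^2, t^3}; counting standard monomials gives mu = 6. Corank 2; j^3 = s^3 is a perfect cube, so E-series; the 4-jet and mu = 6 give E_6.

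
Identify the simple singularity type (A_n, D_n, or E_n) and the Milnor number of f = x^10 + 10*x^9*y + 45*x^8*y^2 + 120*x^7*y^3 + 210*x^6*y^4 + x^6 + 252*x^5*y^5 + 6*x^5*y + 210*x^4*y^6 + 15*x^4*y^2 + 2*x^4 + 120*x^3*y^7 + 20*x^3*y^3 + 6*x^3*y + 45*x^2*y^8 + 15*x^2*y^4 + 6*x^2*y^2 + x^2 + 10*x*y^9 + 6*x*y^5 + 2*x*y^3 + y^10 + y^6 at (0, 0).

Type A_9, Milnor number mu = 9.

The Hessian of f at 0 is [[2, 0], [0, 0]] with rank 1, so corank 1. A Groebner basis of the Jacobian ideal J(f) in C{x,y} is {4*x*y^2 + x + y^5 + y^3, -x^2/2 + x*y^3 + x*y/2 + y^4/2, x^3, x^2*y + x*y^2 + x/3 + y^3/3}; counting standard monomials gives mu = 9. Corank 1: A-series; mu = 9 gives A_9.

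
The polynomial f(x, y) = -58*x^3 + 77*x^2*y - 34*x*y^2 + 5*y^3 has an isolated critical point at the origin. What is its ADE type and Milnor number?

The Hessian of f at 0 is [[0, 0], [0, 0]] with rank 0, so corank 2. A Groebner basis of the Jacobian ideal J(f) in C{x,y} is {y^3, x^2 - y^2/13, x*y - 4*y^2/13}; counting standard monomials gives mu = 4. Corank 2; j^3 = -(2*x - y)*(29*x^2 - 24*x*y + 5*y^2) splits into three distinct lines over C (the quadratic factor has nonzero discriminant), so D_4.

Type D_{4}, Milnor number mu = 4.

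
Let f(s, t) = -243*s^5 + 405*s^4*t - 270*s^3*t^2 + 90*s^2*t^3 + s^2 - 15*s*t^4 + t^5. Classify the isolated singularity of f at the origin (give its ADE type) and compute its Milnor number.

The Hessian of f at 0 is [[2, 0], [0, 0]] with rank 1, so corank 1. A Groebner basis of the Jacobian ideal J(f) in C{s,t} is {t^4, s}; counting standard monomials gives mu = 4. Corank 1: A-series; mu = 4 gives A_4.

Type A4, Milnor number mu = 4.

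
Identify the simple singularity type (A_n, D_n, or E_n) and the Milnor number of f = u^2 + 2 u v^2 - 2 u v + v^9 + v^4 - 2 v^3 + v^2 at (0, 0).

Type A_8, Milnor number mu = 8.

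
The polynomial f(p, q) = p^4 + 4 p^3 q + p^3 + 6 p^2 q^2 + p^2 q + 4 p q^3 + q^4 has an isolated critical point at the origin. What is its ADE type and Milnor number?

The Hessian of f at 0 has rank 0. Corank 2; j^3 = p^2*(p + q) has shape L^2 M (L != M), so D-series; mu = 5 gives D_5.

Type D_{5}, Milnor number mu = 5.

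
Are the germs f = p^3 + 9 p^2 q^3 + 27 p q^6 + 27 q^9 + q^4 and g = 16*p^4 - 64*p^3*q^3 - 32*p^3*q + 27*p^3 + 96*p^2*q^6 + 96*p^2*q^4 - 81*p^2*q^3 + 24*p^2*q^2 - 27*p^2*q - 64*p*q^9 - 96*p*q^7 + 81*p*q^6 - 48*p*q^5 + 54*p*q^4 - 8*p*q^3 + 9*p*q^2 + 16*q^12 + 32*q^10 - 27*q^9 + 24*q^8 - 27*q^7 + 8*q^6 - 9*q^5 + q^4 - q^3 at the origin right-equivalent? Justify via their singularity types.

Yes.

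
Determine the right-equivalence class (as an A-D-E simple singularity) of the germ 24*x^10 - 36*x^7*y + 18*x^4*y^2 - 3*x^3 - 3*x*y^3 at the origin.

E7

The Hessian of f at 0 is [[0, 0], [0, 0]] with rank 0, so corank 2. A Groebner basis of the Jacobian ideal J(f) in C{x,y} is {x^3, x*y^2, 3*x^2 + y^3}; counting standard monomials gives mu = 7. Corank 2; j^3 = -3*x^3 is a perfect cube, so E-series; the 4-jet and mu = 7 give E_7.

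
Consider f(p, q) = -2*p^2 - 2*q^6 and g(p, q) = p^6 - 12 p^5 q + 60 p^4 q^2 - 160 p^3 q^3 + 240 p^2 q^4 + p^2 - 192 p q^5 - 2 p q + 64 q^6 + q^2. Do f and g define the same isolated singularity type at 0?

The Hessian of f at 0 is [[-4, 0], [0, 0]] with rank 1, so corank 1. A Groebner basis of the Jacobian ideal J(f) in C{p,q} is {q^5, p}; counting standard monomials gives mu = 5. Corank 1: A-series; mu = 5 gives A_5. The Hessian of g at 0 is [[2, -2], [-2, 2]] with rank 1, so corank 1. A Groebner basis of the Jacobian ideal J(g) in C{p,q} is {q^5, p - q}; counting standard monomials gives mu = 5. Corank 1: A-series; mu = 5 gives A_5. Both have type A_5, hence right-equivalent.

Yes.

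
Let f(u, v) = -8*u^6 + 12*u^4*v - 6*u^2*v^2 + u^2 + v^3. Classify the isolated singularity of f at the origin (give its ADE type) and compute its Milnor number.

The Hessian of f at 0 has rank 1. Corank 1: A-series; mu = 2 gives A_2.

Type A_2, Milnor number mu = 2.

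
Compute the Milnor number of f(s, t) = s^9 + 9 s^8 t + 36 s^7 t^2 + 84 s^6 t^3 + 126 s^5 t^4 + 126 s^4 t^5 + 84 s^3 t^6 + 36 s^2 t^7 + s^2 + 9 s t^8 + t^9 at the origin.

8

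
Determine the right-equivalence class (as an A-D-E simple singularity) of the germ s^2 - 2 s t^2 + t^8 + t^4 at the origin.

The Hessian of f at 0 has rank 1. Corank 1: A-series; mu = 7 gives A_7.

A_7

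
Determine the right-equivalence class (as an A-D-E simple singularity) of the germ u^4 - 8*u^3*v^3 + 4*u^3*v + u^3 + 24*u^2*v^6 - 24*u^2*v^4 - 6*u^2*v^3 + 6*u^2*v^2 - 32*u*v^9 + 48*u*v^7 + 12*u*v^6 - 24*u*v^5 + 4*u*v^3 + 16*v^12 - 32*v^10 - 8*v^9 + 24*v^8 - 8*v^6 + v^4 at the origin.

The Hessian of f at 0 is [[0, 0], [0, 0]] with rank 0, so corank 2. A Groebner basis of the Jacobian ideal J(f) in C{u,v} is {v^4, u*v^2 + v^3/3, u^2}; counting standard monomials gives mu = 6. Corank 2; j^3 = u^3 is a perfect cube, so E-series; the 4-jet and mu = 6 give E_6.

E_{6}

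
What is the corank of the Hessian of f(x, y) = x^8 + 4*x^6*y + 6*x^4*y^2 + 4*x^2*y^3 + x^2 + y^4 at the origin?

The Hessian at 0 is [[2, 0], [0, 0]] of rank 1; hence corank 1.

1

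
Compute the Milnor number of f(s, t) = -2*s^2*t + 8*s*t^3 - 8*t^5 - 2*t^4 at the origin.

5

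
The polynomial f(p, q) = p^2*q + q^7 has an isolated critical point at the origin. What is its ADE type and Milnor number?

Type D_{8}, Milnor number mu = 8.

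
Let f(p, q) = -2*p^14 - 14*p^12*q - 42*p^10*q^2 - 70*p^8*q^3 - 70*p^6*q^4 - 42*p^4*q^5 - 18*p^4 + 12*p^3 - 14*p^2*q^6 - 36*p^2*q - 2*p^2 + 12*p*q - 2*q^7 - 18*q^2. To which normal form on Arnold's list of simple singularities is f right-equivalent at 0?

A6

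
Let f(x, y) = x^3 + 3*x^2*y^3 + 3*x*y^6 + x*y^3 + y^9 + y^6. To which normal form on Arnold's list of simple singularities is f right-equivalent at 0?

E7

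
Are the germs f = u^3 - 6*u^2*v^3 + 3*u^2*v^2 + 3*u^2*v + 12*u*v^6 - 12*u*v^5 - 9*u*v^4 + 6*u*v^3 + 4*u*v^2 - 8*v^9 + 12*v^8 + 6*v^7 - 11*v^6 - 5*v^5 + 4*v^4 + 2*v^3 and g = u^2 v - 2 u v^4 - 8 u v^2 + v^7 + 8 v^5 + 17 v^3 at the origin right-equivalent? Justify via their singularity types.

Yes.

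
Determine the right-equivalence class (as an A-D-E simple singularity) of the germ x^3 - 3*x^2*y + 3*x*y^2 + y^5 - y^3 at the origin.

E_8

The Hessian of f at 0 has rank 0. Corank 2; j^3 = (x - y)^3 is a perfect cube, so E-series; the 5-jet and mu = 8 give E_8.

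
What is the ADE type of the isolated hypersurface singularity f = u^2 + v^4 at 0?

A3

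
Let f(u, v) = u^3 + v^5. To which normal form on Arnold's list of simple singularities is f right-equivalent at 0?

E8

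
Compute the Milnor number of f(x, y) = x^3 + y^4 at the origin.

The Hessian of f at 0 has rank 0. Corank 2; j^3 = x^3 is a perfect cube, so E-series; the 4-jet and mu = 6 give E_6.

6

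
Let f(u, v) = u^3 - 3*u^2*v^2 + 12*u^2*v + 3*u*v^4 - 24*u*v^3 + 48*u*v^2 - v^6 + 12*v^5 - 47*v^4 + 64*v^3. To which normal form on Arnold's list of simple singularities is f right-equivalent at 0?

E6

The Hessian of f at 0 has rank 0. Corank 2; j^3 = (u + 4*v)^3 is a perfect cube, so E-series; the 4-jet and mu = 6 give E_6.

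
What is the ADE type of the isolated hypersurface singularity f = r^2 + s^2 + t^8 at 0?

A_7

The Hessian of f at 0 has rank 2. Corank 1: A-series; mu = 7 gives A_7.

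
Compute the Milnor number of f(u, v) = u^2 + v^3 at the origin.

2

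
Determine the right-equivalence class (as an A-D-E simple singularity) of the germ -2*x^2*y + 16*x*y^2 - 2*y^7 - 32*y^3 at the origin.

D8

The Hessian of f at 0 is [[0, 0], [0, 0]] with rank 0, so corank 2. A Groebner basis of the Jacobian ideal J(f) in C{x,y} is {x^2/7 + y^6 - 16*y^2/7, x^3 - 64*y^3, x*y - 4*y^2}; counting standard monomials gives mu = 8. Corank 2; j^3 = -2*y*(x - 4*y)^2 has shape L^2 M (L != M), so D-series; mu = 8 gives D_8.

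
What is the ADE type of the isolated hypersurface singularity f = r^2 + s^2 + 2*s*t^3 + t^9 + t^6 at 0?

A_{8}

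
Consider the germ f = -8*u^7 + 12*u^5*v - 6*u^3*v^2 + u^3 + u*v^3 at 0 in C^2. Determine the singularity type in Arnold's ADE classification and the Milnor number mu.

The Hessian of f at 0 has rank 0. Corank 2; j^3 = u^3 is a perfect cube, so E-series; the 4-jet and mu = 7 give E_7.

Type E_{7}, Milnor number mu = 7.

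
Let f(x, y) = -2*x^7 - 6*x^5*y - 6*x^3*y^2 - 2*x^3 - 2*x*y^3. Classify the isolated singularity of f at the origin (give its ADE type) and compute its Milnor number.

The Hessian of f at 0 has rank 0. Corank 2; j^3 = -2*x^3 is a perfect cube, so E-series; the 4-jet and mu = 7 give E_7.

Type E7, Milnor number mu = 7.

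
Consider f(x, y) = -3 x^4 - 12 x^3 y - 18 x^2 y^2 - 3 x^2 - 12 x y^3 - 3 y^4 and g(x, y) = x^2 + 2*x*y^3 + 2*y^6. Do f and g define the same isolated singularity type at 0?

No.

The Hessian of f at 0 has rank 1. Corank 1: A-series; mu = 3 gives A_3. The Hessian of g at 0 has rank 1. Corank 1: A-series; mu = 5 gives A_5. f is A_3 but g is A_5, hence not right-equivalent.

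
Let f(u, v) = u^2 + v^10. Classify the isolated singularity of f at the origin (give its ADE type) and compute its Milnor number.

Type A_9, Milnor number mu = 9.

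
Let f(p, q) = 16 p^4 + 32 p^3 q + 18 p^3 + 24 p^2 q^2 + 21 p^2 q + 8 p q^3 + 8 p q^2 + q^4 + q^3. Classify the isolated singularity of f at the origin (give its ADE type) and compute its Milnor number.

Type D5, Milnor number mu = 5.

The Hessian of f at 0 has rank 0. Corank 2; j^3 = (2*p + q)*(3*p + q)^2 has shape L^2 M (L != M), so D-series; mu = 5 gives D_5.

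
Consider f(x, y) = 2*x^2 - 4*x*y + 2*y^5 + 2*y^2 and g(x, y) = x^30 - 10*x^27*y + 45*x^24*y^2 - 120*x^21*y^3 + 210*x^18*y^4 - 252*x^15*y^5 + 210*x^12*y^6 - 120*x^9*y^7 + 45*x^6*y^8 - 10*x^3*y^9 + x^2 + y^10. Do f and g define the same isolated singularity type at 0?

No.

The Hessian of f at 0 is [[4, -4], [-4, 4]] with rank 1, so corank 1. A Groebner basis of the Jacobian ideal J(f) in C{x,y} is {y^4, x - y}; counting standard monomials gives mu = 4. Corank 1: A-series; mu = 4 gives A_4. The Hessian of g at 0 is [[2, 0], [0, 0]] with rank 1, so corank 1. A Groebner basis of the Jacobian ideal J(g) in C{x,y} is {y^9, x}; counting standard monomials gives mu = 9. Corank 1: A-series; mu = 9 gives A_9. f is A_4 but g is A_9, hence not right-equivalent.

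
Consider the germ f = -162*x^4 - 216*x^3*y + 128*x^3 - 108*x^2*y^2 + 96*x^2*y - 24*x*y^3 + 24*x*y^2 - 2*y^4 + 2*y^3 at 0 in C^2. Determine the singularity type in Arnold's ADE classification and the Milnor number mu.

The Hessian of f at 0 has rank 0. Corank 2; j^3 = 2*(4*x + y)^3 is a perfect cube, so E-series; the 4-jet and mu = 6 give E_6.

Type E6, Milnor number mu = 6.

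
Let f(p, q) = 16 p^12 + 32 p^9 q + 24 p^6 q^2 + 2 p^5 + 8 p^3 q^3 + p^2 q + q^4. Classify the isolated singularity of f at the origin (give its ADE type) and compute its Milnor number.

Type D5, Milnor number mu = 5.

The Hessian of f at 0 has rank 0. Corank 2; j^3 = p^2*q has shape L^2 M (L != M), so D-series; mu = 5 gives D_5.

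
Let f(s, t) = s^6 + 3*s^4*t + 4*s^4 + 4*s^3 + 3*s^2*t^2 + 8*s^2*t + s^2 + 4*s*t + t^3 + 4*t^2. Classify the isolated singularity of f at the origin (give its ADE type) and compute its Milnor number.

Type A2, Milnor number mu = 2.

The Hessian of f at 0 has rank 1. Corank 1: A-series; mu = 2 gives A_2.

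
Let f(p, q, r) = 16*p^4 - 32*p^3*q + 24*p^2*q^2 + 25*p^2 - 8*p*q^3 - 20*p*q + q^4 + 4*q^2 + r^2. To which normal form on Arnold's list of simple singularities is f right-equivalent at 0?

The Hessian of f at 0 has rank 2. Corank 1: A-series; mu = 3 gives A_3.

A3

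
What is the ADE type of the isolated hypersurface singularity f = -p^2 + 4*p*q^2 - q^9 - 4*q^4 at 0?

The Hessian of f at 0 is [[-2, 0], [0, 0]] with rank 1, so corank 1. A Groebner basis of the Jacobian ideal J(f) in C{p,q} is {p^4, -p/2 + q^2}; counting standard monomials gives mu = 8. Corank 1: A-series; mu = 8 gives A_8.

A_{8}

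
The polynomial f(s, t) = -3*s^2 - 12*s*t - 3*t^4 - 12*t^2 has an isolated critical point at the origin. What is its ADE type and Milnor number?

The Hessian of f at 0 has rank 1. Corank 1: A-series; mu = 3 gives A_3.

Type A_3, Milnor number mu = 3.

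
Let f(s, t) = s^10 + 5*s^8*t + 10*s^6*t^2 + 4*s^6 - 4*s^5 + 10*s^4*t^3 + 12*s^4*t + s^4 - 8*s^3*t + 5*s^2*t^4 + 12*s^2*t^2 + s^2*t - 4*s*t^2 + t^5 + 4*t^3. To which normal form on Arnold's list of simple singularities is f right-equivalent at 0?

D_{6}

The Hessian of f at 0 has rank 0. Corank 2; j^3 = t*(s - 2*t)^2 has shape L^2 M (L != M), so D-series; mu = 6 gives D_6.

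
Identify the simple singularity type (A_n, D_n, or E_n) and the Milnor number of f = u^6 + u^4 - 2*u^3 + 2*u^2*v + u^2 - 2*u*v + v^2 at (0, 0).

The Hessian of f at 0 is [[2, -2], [-2, 2]] with rank 1, so corank 1. A Groebner basis of the Jacobian ideal J(f) in C{u,v} is {u*v^2 - 3*u*v + u + 2*v^2 - v, -5*u*v + 2*u + v^3 + 3*v^2 - 2*v, u^2 - u + v}; counting standard monomials gives mu = 5. Corank 1: A-series; mu = 5 gives A_5.

Type A5, Milnor number mu = 5.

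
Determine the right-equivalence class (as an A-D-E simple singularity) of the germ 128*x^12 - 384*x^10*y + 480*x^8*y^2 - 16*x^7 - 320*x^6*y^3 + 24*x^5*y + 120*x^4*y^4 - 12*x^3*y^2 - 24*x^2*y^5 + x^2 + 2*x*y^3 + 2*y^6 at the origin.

The Hessian of f at 0 has rank 1. Corank 1: A-series; mu = 5 gives A_5.

A_{5}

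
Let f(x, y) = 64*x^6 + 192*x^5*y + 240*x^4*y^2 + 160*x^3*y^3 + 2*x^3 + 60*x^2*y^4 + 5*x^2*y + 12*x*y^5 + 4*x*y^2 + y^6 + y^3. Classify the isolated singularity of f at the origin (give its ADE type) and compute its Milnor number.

Type D_7, Milnor number mu = 7.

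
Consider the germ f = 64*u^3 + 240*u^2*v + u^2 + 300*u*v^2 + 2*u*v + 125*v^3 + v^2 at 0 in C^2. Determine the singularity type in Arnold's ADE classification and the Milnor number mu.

Type A_{2}, Milnor number mu = 2.

The Hessian of f at 0 is [[2, 2], [2, 2]] with rank 1, so corank 1. A Groebner basis of the Jacobian ideal J(f) in C{u,v} is {v^2, u + v}; counting standard monomials gives mu = 2. Corank 1: A-series; mu = 2 gives A_2.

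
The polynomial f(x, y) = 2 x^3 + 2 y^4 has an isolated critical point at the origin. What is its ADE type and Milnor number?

The Hessian of f at 0 is [[0, 0], [0, 0]] with rank 0, so corank 2. A Groebner basis of the Jacobian ideal J(f) in C{x,y} is {y^3, x^2}; counting standard monomials gives mu = 6. Corank 2; j^3 = 2*x^3 is a perfect cube, so E-series; the 4-jet and mu = 6 give E_6.

Type E6, Milnor number mu = 6.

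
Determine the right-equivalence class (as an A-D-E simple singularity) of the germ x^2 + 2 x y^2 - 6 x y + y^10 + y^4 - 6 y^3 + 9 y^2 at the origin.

The Hessian of f at 0 has rank 1. Corank 1: A-series; mu = 9 gives A_9.

A_9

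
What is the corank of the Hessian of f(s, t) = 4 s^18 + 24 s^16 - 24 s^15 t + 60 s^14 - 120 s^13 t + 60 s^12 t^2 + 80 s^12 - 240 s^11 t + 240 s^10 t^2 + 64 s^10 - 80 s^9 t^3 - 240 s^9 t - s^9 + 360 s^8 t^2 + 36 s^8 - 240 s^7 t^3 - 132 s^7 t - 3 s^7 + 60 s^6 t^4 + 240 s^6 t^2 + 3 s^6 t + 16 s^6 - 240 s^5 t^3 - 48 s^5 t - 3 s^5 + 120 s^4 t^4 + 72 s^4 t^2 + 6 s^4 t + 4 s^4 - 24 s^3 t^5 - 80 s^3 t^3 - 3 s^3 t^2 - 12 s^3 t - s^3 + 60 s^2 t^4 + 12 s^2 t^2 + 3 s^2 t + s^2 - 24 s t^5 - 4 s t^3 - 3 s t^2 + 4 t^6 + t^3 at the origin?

The Hessian at 0 is [[2, 0], [0, 0]] of rank 1; hence corank 1.

1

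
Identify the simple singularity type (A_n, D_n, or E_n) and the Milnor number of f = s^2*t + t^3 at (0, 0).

The Hessian of f at 0 has rank 0. Corank 2; j^3 = t*(s^2 + t^2) splits into three distinct lines over C (the quadratic factor has nonzero discriminant), so D_4.

Type D4, Milnor number mu = 4.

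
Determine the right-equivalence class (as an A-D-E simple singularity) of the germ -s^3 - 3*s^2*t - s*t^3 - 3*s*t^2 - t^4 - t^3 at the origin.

The Hessian of f at 0 is [[0, 0], [0, 0]] with rank 0, so corank 2. A Groebner basis of the Jacobian ideal J(f) in C{s,t} is {s^3 + 3*s^2*t + 6*s^2 + 12*s*t + 6*t^2, -3*s^2 + s*t^2 - 6*s*t - 3*t^2, 3*s^2 + 6*s*t + t^3 + 3*t^2}; counting standard monomials gives mu = 7. Corank 2; j^3 = -(s + t)^3 is a perfect cube, so E-series; the 4-jet and mu = 7 give E_7.

E_7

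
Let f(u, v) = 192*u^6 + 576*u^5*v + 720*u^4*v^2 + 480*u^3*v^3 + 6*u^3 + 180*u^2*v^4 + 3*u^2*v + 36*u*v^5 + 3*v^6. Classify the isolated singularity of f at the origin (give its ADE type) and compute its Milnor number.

Type D_7, Milnor number mu = 7.

The Hessian of f at 0 has rank 0. Corank 2; j^3 = 3*u^2*(2*u + v) has shape L^2 M (L != M), so D-series; mu = 7 gives D_7.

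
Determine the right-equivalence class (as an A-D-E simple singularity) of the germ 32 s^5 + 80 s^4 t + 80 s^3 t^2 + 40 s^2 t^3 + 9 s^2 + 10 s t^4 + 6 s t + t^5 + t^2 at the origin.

A_4

The Hessian of f at 0 has rank 1. Corank 1: A-series; mu = 4 gives A_4.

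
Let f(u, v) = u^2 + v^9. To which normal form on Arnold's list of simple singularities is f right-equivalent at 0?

A_8

The Hessian of f at 0 is [[2, 0], [0, 0]] with rank 1, so corank 1. A Groebner basis of the Jacobian ideal J(f) in C{u,v} is {v^8, u}; counting standard monomials gives mu = 8. Corank 1: A-series; mu = 8 gives A_8.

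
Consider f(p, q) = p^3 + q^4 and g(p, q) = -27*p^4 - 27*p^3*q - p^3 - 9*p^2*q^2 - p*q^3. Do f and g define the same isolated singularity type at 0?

No.

The Hessian of f at 0 has rank 0. Corank 2; j^3 = p^3 is a perfect cube, so E-series; the 4-jet and mu = 6 give E_6. The Hessian of g at 0 has rank 0. Corank 2; j^3 = -p^3 is a perfect cube, so E-series; the 4-jet and mu = 7 give E_7. f is E_6 but g is E_7, hence not right-equivalent.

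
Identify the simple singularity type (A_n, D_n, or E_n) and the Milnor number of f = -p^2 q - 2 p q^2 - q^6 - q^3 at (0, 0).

Type D_{7}, Milnor number mu = 7.

The Hessian of f at 0 has rank 0. Corank 2; j^3 = -q*(p + q)^2 has shape L^2 M (L != M), so D-series; mu = 7 gives D_7.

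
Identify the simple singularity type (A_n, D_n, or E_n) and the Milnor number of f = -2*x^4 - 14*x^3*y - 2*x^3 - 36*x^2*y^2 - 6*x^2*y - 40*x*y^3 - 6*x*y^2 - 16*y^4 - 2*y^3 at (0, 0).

The Hessian of f at 0 has rank 0. Corank 2; j^3 = -2*(x + y)^3 is a perfect cube, so E-series; the 4-jet and mu = 7 give E_7.

Type E_{7}, Milnor number mu = 7.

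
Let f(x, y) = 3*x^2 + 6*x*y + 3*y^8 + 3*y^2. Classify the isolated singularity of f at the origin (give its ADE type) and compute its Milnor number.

Type A_7, Milnor number mu = 7.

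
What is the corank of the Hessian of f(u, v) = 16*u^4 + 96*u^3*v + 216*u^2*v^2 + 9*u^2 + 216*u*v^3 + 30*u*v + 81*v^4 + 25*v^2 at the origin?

Hessian at 0 has rank 1.

1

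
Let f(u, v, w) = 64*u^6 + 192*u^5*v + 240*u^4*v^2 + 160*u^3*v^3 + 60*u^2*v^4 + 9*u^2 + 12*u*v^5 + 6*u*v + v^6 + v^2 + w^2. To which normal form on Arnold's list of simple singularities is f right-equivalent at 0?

The Hessian of f at 0 has rank 2. Corank 1: A-series; mu = 5 gives A_5.

A5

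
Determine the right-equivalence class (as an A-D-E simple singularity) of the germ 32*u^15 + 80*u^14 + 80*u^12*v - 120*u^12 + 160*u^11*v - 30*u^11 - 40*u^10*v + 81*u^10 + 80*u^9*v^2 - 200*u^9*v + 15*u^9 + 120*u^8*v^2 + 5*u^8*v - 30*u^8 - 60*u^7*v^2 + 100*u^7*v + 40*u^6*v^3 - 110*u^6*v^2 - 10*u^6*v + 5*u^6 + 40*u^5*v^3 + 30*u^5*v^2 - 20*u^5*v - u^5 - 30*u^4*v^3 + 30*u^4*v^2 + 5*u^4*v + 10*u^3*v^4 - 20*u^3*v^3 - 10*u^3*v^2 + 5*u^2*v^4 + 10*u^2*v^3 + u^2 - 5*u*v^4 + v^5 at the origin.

A4

The Hessian of f at 0 is [[2, 0], [0, 0]] with rank 1, so corank 1. A Groebner basis of the Jacobian ideal J(f) in C{u,v} is {v^4, u}; counting standard monomials gives mu = 4. Corank 1: A-series; mu = 4 gives A_4.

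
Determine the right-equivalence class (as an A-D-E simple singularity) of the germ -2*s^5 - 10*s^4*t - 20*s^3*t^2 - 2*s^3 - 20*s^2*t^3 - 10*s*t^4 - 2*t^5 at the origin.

The Hessian of f at 0 is [[0, 0], [0, 0]] with rank 0, so corank 2. A Groebner basis of the Jacobian ideal J(f) in C{s,t} is {t^5, s*t^3 + t^4/4, s^2}; counting standard monomials gives mu = 8. Corank 2; j^3 = -2*s^3 is a perfect cube, so E-series; the 5-jet and mu = 8 give E_8.

E_8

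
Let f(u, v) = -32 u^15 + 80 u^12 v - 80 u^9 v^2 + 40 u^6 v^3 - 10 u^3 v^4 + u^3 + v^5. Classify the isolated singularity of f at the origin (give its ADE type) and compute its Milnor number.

Type E_8, Milnor number mu = 8.

The Hessian of f at 0 has rank 0. Corank 2; j^3 = u^3 is a perfect cube, so E-series; the 5-jet and mu = 8 give E_8.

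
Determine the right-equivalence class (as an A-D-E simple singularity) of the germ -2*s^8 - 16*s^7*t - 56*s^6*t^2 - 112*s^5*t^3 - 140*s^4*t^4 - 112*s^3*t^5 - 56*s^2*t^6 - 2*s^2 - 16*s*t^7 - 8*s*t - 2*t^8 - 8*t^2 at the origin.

A_{7}

The Hessian of f at 0 has rank 1. Corank 1: A-series; mu = 7 gives A_7.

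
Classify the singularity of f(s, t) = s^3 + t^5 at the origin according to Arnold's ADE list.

E_{8}

The Hessian of f at 0 is [[0, 0], [0, 0]] with rank 0, so corank 2. A Groebner basis of the Jacobian ideal J(f) in C{s,t} is {t^4, s^2}; counting standard monomials gives mu = 8. Corank 2; j^3 = s^3 is a perfect cube, so E-series; the 5-jet and mu = 8 give E_8.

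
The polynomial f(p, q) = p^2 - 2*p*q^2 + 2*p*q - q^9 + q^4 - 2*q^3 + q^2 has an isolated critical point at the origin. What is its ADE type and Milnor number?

Type A_{8}, Milnor number mu = 8.

The Hessian of f at 0 is [[2, 2], [2, 2]] with rank 1, so corank 1. A Groebner basis of the Jacobian ideal J(f) in C{p,q} is {p^4 + 4*p^3*q + 6*p^3 + 10*p^2*q + 5*p^2 + 6*p*q + p + q, -p + q^2 - q}; counting standard monomials gives mu = 8. Corank 1: A-series; mu = 8 gives A_8.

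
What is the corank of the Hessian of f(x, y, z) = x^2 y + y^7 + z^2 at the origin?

Hessian at 0 has rank 1.

2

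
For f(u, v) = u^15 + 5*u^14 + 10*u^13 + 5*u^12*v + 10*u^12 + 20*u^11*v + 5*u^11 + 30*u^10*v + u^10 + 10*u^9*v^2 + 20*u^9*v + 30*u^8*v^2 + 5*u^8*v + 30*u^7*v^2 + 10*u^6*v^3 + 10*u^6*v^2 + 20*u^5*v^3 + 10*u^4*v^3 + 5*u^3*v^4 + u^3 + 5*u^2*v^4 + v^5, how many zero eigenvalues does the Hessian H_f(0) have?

The Hessian at 0 is [[0, 0], [0, 0]] of rank 0; hence corank 2.

2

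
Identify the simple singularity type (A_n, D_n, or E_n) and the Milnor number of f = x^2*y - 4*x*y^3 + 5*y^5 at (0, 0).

The Hessian of f at 0 is [[0, 0], [0, 0]] with rank 0, so corank 2. A Groebner basis of the Jacobian ideal J(f) in C{x,y} is {x^3, x^2*y, 2*x^2 + x*y^2, -x*y/2 + y^3}; counting standard monomials gives mu = 6. Corank 2; j^3 = x^2*y has shape L^2 M (L != M), so D-series; mu = 6 gives D_6.

Type D_6, Milnor number mu = 6.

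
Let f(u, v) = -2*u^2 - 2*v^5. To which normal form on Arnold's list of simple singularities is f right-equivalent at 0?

A_4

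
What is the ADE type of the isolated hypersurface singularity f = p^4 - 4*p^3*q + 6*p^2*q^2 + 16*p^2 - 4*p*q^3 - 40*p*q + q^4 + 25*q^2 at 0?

The Hessian of f at 0 has rank 1. Corank 1: A-series; mu = 3 gives A_3.

A_{3}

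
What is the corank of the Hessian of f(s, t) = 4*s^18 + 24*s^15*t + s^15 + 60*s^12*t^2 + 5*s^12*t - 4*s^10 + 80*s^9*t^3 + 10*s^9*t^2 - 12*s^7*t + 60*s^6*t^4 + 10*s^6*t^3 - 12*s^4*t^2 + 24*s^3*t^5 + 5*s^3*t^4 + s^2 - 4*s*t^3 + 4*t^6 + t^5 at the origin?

1

Hessian at 0 has rank 1.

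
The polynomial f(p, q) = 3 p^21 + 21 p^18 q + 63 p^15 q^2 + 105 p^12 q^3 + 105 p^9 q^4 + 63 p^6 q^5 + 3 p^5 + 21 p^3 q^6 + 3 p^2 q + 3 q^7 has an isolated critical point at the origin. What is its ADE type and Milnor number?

Type D_8, Milnor number mu = 8.

The Hessian of f at 0 is [[0, 0], [0, 0]] with rank 0, so corank 2. A Groebner basis of the Jacobian ideal J(f) in C{p,q} is {p^2/7 + q^6, p^3, p*q}; counting standard monomials gives mu = 8. Corank 2; j^3 = 3*p^2*q has shape L^2 M (L != M), so D-series; mu = 8 gives D_8.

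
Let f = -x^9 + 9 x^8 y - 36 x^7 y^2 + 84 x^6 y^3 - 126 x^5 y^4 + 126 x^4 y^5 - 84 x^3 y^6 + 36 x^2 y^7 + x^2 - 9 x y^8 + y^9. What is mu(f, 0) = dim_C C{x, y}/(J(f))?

8

The Hessian of f at 0 has rank 1. Corank 1: A-series; mu = 8 gives A_8.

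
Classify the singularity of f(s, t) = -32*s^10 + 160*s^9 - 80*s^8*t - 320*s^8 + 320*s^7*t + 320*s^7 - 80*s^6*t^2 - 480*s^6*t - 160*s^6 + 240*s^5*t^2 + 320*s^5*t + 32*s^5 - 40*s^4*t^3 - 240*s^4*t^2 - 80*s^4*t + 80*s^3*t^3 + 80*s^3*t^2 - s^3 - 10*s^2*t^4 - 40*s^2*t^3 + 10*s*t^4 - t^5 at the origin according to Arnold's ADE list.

The Hessian of f at 0 has rank 0. Corank 2; j^3 = -s^3 is a perfect cube, so E-series; the 5-jet and mu = 8 give E_8.

E8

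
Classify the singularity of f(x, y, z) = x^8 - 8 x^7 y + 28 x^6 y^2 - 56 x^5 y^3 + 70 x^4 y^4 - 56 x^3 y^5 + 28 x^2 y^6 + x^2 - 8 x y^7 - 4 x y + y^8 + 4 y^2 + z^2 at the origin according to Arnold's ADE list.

A_{7}

The Hessian of f at 0 has rank 2. Corank 1: A-series; mu = 7 gives A_7.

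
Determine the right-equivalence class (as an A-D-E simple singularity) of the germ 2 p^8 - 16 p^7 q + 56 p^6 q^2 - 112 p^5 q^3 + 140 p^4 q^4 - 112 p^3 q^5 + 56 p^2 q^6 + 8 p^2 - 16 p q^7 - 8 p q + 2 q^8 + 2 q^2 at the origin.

The Hessian of f at 0 has rank 1. Corank 1: A-series; mu = 7 gives A_7.

A7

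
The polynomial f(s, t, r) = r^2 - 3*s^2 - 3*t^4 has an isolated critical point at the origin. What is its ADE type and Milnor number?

Type A3, Milnor number mu = 3.

The Hessian of f at 0 is [[-6, 0, 0], [0, 0, 0], [0, 0, 2]] with rank 2, so corank 1. A Groebner basis of the Jacobian ideal J(f) in C{s,t,r} is {t^3, s, r}; counting standard monomials gives mu = 3. Corank 1: A-series; mu = 3 gives A_3.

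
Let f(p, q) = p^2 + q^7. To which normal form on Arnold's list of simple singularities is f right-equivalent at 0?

The Hessian of f at 0 is [[2, 0], [0, 0]] with rank 1, so corank 1. A Groebner basis of the Jacobian ideal J(f) in C{p,q} is {q^6, p}; counting standard monomials gives mu = 6. Corank 1: A-series; mu = 6 gives A_6.

A6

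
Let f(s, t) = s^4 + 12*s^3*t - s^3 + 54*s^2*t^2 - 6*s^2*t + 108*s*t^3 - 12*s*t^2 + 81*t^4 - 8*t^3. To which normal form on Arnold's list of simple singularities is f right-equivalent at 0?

The Hessian of f at 0 is [[0, 0], [0, 0]] with rank 0, so corank 2. A Groebner basis of the Jacobian ideal J(f) in C{s,t} is {t^4, s*t^2 + 7*t^3/3, s^2 + 4*s*t + 4*t^2}; counting standard monomials gives mu = 6. Corank 2; j^3 = -(s + 2*t)^3 is a perfect cube, so E-series; the 4-jet and mu = 6 give E_6.

E6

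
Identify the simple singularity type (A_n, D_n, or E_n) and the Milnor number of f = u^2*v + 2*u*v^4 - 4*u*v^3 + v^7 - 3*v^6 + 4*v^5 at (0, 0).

Type D7, Milnor number mu = 7.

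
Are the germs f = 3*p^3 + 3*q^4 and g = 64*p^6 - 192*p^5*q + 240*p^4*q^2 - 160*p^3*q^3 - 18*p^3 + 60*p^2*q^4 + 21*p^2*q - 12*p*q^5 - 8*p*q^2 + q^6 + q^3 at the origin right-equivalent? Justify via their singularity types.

No.

The Hessian of f at 0 has rank 0. Corank 2; j^3 = 3*p^3 is a perfect cube, so E-series; the 4-jet and mu = 6 give E_6. The Hessian of g at 0 has rank 0. Corank 2; j^3 = -(2*p - q)*(3*p - q)^2 has shape L^2 M (L != M), so D-series; mu = 7 gives D_7. f is E_6 but g is D_7, hence not right-equivalent.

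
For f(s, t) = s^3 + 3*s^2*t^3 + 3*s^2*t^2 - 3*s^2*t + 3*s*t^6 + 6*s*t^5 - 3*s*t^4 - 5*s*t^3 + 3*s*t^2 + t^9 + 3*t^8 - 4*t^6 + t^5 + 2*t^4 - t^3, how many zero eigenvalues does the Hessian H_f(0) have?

2

The Hessian at 0 is [[0, 0], [0, 0]] of rank 0; hence corank 2.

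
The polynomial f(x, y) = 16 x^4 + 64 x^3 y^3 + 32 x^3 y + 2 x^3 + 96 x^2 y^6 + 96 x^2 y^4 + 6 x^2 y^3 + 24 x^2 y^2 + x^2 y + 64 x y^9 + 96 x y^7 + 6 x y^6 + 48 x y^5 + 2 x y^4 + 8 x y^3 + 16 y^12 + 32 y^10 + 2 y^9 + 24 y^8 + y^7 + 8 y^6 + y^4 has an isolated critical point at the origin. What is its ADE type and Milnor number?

The Hessian of f at 0 is [[0, 0], [0, 0]] with rank 0, so corank 2. A Groebner basis of the Jacobian ideal J(f) in C{x,y} is {x*y^2, -x*y/8 + y^3, x^2 + x*y/2}; counting standard monomials gives mu = 5. Corank 2; j^3 = x^2*(2*x + y) has shape L^2 M (L != M), so D-series; mu = 5 gives D_5.

Type D_5, Milnor number mu = 5.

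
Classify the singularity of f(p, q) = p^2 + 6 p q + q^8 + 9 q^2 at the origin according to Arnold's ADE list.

A7

The Hessian of f at 0 is [[2, 6], [6, 18]] with rank 1, so corank 1. A Groebner basis of the Jacobian ideal J(f) in C{p,q} is {q^7, p + 3*q}; counting standard monomials gives mu = 7. Corank 1: A-series; mu = 7 gives A_7.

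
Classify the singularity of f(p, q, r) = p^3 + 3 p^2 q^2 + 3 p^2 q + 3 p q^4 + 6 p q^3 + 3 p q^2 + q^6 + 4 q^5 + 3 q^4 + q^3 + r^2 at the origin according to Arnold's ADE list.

E8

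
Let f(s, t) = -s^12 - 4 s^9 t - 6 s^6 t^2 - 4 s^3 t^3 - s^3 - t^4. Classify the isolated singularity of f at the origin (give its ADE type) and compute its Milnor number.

Type E_6, Milnor number mu = 6.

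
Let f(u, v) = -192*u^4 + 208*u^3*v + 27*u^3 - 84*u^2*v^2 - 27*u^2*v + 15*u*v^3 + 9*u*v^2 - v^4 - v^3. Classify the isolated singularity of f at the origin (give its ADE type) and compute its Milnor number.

The Hessian of f at 0 has rank 0. Corank 2; j^3 = (3*u - v)^3 is a perfect cube, so E-series; the 4-jet and mu = 7 give E_7.

Type E7, Milnor number mu = 7.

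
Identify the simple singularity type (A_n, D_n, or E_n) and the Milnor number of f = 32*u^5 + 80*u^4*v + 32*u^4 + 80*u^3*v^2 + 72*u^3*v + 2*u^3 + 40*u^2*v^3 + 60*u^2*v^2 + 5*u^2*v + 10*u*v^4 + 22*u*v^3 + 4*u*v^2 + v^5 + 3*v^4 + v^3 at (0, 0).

The Hessian of f at 0 has rank 0. Corank 2; j^3 = (u + v)^2*(2*u + v) has shape L^2 M (L != M), so D-series; mu = 5 gives D_5.

Type D5, Milnor number mu = 5.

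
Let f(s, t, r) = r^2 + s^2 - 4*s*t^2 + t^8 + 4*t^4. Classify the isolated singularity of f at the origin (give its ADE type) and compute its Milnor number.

Type A_{7}, Milnor number mu = 7.

The Hessian of f at 0 has rank 2. Corank 1: A-series; mu = 7 gives A_7.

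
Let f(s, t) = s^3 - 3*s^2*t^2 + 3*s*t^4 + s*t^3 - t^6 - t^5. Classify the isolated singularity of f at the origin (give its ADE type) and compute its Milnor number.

Type E7, Milnor number mu = 7.

The Hessian of f at 0 has rank 0. Corank 2; j^3 = s^3 is a perfect cube, so E-series; the 4-jet and mu = 7 give E_7.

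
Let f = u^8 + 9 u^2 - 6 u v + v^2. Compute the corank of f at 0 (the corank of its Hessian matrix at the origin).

1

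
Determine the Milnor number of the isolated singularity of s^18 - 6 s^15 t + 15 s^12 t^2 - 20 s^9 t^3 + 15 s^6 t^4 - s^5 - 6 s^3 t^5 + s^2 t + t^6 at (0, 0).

7

The Hessian of f at 0 is [[0, 0], [0, 0]] with rank 0, so corank 2. A Groebner basis of the Jacobian ideal J(f) in C{s,t} is {s^2/6 + t^5, s^3, s*t}; counting standard monomials gives mu = 7. Corank 2; j^3 = s^2*t has shape L^2 M (L != M), so D-series; mu = 7 gives D_7.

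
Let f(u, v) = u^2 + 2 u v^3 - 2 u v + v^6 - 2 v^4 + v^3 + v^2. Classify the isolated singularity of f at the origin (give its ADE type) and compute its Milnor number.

Type A2, Milnor number mu = 2.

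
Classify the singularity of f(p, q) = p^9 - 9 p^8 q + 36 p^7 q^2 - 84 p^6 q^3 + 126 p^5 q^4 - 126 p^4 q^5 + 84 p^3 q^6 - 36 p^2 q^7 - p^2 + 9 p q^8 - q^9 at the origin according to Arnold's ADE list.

A_8

The Hessian of f at 0 has rank 1. Corank 1: A-series; mu = 8 gives A_8.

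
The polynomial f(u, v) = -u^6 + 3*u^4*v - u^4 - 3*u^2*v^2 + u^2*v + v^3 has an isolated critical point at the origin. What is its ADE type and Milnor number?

Type D_{4}, Milnor number mu = 4.

The Hessian of f at 0 is [[0, 0], [0, 0]] with rank 0, so corank 2. A Groebner basis of the Jacobian ideal J(f) in C{u,v} is {v^3, u^2 + 3*v^2, u*v}; counting standard monomials gives mu = 4. Corank 2; j^3 = v*(u^2 + v^2) splits into three distinct lines over C (the quadratic factor has nonzero discriminant), so D_4.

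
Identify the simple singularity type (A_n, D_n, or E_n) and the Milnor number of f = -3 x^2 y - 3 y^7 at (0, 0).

Type D_{8}, Milnor number mu = 8.

The Hessian of f at 0 is [[0, 0], [0, 0]] with rank 0, so corank 2. A Groebner basis of the Jacobian ideal J(f) in C{x,y} is {x^2/7 + y^6, x^3, x*y}; counting standard monomials gives mu = 8. Corank 2; j^3 = -3*x^2*y has shape L^2 M (L != M), so D-series; mu = 8 gives D_8.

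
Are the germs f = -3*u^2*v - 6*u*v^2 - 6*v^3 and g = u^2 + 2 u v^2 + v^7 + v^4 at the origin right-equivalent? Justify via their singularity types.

The Hessian of f at 0 has rank 0. Corank 2; j^3 = -3*v*(u^2 + 2*u*v + 2*v^2) splits into three distinct lines over C (the quadratic factor has nonzero discriminant), so D_4. The Hessian of g at 0 has rank 1. Corank 1: A-series; mu = 6 gives A_6. f is D_4 but g is A_6, hence not right-equivalent.

No.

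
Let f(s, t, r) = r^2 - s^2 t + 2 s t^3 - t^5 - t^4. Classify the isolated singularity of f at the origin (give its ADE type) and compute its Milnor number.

Type D5, Milnor number mu = 5.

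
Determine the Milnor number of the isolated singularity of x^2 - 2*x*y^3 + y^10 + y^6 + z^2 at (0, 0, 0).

The Hessian of f at 0 has rank 2. Corank 1: A-series; mu = 9 gives A_9.

9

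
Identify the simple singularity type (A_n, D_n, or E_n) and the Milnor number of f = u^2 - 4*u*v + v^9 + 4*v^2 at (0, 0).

The Hessian of f at 0 has rank 1. Corank 1: A-series; mu = 8 gives A_8.

Type A_{8}, Milnor number mu = 8.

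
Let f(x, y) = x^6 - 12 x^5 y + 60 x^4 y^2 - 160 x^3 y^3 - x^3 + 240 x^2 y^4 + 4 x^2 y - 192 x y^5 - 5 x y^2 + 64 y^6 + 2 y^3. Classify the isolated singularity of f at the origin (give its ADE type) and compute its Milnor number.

The Hessian of f at 0 has rank 0. Corank 2; j^3 = -(x - 2*y)*(x - y)^2 has shape L^2 M (L != M), so D-series; mu = 7 gives D_7.

Type D_7, Milnor number mu = 7.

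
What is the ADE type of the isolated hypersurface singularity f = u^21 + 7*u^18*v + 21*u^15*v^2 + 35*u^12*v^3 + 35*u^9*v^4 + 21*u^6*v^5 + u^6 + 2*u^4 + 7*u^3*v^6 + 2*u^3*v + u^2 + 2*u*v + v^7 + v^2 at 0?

The Hessian of f at 0 is [[2, 2], [2, 2]] with rank 1, so corank 1. A Groebner basis of the Jacobian ideal J(f) in C{u,v} is {-u*v + v^4 - v^2, u*v^2 + u/3 + 2*v^3/3 + v/3, u^2 + 2*u*v + v^2}; counting standard monomials gives mu = 6. Corank 1: A-series; mu = 6 gives A_6.

A_{6}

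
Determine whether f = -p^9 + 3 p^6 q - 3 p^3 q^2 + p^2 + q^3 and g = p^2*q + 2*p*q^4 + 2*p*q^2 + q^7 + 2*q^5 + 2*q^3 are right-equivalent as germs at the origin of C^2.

No.

The Hessian of f at 0 has rank 1. Corank 1: A-series; mu = 2 gives A_2. The Hessian of g at 0 has rank 0. Corank 2; j^3 = q*(p^2 + 2*p*q + 2*q^2) splits into three distinct lines over C (the quadratic factor has nonzero discriminant), so D_4. f is A_2 but g is D_4, hence not right-equivalent.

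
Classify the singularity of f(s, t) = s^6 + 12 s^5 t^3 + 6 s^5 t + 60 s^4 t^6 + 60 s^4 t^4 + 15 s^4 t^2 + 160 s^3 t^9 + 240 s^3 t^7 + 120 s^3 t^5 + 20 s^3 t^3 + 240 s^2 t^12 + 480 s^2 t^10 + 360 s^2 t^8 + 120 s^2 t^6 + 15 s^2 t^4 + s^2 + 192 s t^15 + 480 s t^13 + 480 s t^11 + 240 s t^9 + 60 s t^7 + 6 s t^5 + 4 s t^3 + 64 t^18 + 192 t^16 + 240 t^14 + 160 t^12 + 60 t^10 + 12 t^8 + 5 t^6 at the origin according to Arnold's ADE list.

A_{5}

The Hessian of f at 0 is [[2, 0], [0, 0]] with rank 1, so corank 1. A Groebner basis of the Jacobian ideal J(f) in C{s,t} is {s*t^2, s/2 + t^3, s^2}; counting standard monomials gives mu = 5. Corank 1: A-series; mu = 5 gives A_5.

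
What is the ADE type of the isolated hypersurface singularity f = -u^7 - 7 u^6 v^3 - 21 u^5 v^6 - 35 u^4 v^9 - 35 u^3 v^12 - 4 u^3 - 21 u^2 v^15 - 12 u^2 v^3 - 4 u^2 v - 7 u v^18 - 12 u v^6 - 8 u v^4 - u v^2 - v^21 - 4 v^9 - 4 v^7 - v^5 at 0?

The Hessian of f at 0 has rank 0. Corank 2; j^3 = -u*(2*u + v)^2 has shape L^2 M (L != M), so D-series; mu = 8 gives D_8.

D8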